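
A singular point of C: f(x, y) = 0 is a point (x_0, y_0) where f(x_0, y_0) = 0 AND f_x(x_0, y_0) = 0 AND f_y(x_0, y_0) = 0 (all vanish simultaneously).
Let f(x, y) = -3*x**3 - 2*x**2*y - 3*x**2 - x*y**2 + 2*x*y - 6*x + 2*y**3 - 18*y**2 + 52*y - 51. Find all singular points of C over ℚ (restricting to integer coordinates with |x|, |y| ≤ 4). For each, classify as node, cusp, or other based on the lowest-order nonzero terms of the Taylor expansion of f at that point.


Singular points: {(-1, 3)}; classification: cusp.

Compute partial derivatives:
  f_x = -9*x**2 - 4*x*y - 6*x - y**2 + 2*y - 6.
  f_y = -2*x**2 - 2*x*y + 2*x + 6*y**2 - 36*y + 52.
Scan x_0 ∈ {−4, ..., 4}. For each x_0, f_y(x_0, y) is a polynomial in y; find its integer roots y ∈ {−4, ..., 4}, then test f_x and f at those candidates.
  x = -4: f_y(-4, y) = 6*y**2 - 28*y + 12; no integer root y with |y| ≤ 4.
  x = -3: f_y(-3, y) = 6*y**2 - 30*y + 28; no integer root y with |y| ≤ 4.
  x = -2: f_y(-2, y) = 6*y**2 - 32*y + 40; vanishes at y ∈ {2}. (-2, 2): f_x = -14 ≠ 0.
  x = -1: f_y(-1, y) = 6*y**2 - 34*y + 48; vanishes at y ∈ {3}. (-1, 3): f_x = 0, f = 0 — SINGULAR.
  x = 0: f_y(0, y) = 6*y**2 - 36*y + 52; no integer root y with |y| ≤ 4.
  x = 1: f_y(1, y) = 6*y**2 - 38*y + 52; vanishes at y ∈ {2}. (1, 2): f_x = -29 ≠ 0.
  x = 2: f_y(2, y) = 6*y**2 - 40*y + 48; no integer root y with |y| ≤ 4.
  x = 3: f_y(3, y) = 6*y**2 - 42*y + 40; no integer root y with |y| ≤ 4.
  x = 4: f_y(4, y) = 6*y**2 - 44*y + 28; no integer root y with |y| ≤ 4.
Only singular point on the grid: (-1, 3).
Classify: substitute x = -1 + u, y = 3 + v and expand: f = -3*u**3 - 2*u**2*v - u*v**2 + 2*v**3 + v**2.
No constant or linear terms (consistent with a singular point). Quadratic part: v**2. Cubic part: -3*u**3 - 2*u**2*v - u*v**2 + 2*v**3.
The quadratic part v**2 is a perfect square, so there is a single (double) tangent line v = 0, i.e. y = 3. Restricting the cubic part to that line (v = 0) leaves -3*u**3 ≠ 0, so f is not divisible by v and the branch is v² ≈ 3*u**3 to lowest order — this is a cusp.
Classification: cusp.


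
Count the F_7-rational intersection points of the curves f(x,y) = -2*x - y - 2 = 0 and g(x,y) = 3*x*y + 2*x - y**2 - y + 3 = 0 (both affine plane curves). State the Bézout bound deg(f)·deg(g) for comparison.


Common zeros: {(3, 6)}; count = 1; Bézout bound = 2.

deg(f) = 1, deg(g) = 2, so Bézout bound = 2.
Scan x ∈ F_7. For each x, list the y ∈ F_7 with f(x, y) ≡ 0 and those with g(x, y) ≡ 0 (mod 7); the common zeros in that column are the intersection.
  x = 0: f ≡ 0 at y ∈ {5}; g ≡ 0 at y ∈ ∅; common: ∅.
  x = 1: f ≡ 0 at y ∈ {3}; g ≡ 0 at y ∈ ∅; common: ∅.
  x = 2: f ≡ 0 at y ∈ {1}; g ≡ 0 at y ∈ {0, 5}; common: ∅.
  x = 3: f ≡ 0 at y ∈ {6}; g ≡ 0 at y ∈ {2, 6}; common: {6}.
  x = 4: f ≡ 0 at y ∈ {4}; g ≡ 0 at y ∈ {1, 3}; common: ∅.
  x = 5: f ≡ 0 at y ∈ {2}; g ≡ 0 at y ∈ ∅; common: ∅.
  x = 6: f ≡ 0 at y ∈ {0}; g ≡ 0 at y ∈ ∅; common: ∅.
Collecting: common zeros = {(3, 6)}, so the count is 1.
Comparison with the Bézout bound: 1 ≤ 2 = deg(f)·deg(g), as expected for curves with no common component (the affine F_7-count falls short of the bound because intersections may lie at infinity, over extension fields, or carry multiplicity).


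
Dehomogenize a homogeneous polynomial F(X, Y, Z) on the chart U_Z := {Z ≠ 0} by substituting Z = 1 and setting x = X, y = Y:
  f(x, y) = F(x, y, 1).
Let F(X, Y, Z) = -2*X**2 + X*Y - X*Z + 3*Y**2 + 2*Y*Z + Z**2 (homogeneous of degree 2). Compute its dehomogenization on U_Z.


f(x, y) = -2*x**2 + x*y - x + 3*y**2 + 2*y + 1

On U_Z we set Z = 1. Each monomial c·X^i·Y^j·Z^k in F becomes c·x^i·y^j·1^k = c·x^i·y^j.
Substituting Z = 1: F(X, Y, 1) = -2*x**2 + x*y - x + 3*y**2 + 2*y + 1.
Note: deg(f) ≤ deg(F) = 2; strict inequality happens when F is divisible by Z (lost terms).


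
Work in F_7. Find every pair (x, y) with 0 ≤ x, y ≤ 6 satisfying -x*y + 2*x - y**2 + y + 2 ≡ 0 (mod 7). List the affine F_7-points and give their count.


Affine F_7-points: {(0, 2), (0, 6), (1, 2), (1, 5), (2, 2), (2, 4), (3, 2), (3, 3), (4, 2), (5, 1), (5, 2), (6, 0), (6, 2)}; count = 13.

For each of the 49 pairs (x, y) ∈ F_7², evaluate f(x, y) mod 7. Record the zeros.
  x = 0: [0↦2, 1↦2, 2↦0, 3↦3, 4↦4, 5↦3, 6↦0]  zeros at y ∈ {2, 6}
  x = 1: [0↦4, 1↦3, 2↦0, 3↦2, 4↦2, 5↦0, 6↦3]  zeros at y ∈ {2, 5}
  x = 2: [0↦6, 1↦4, 2↦0, 3↦1, 4↦0, 5↦4, 6↦6]  zeros at y ∈ {2, 4}
  x = 3: [0↦1, 1↦5, 2↦0, 3↦0, 4↦5, 5↦1, 6↦2]  zeros at y ∈ {2, 3}
  x = 4: [0↦3, 1↦6, 2↦0, 3↦6, 4↦3, 5↦5, 6↦5]  zeros at y ∈ {2}
  x = 5: [0↦5, 1↦0, 2↦0, 3↦5, 4↦1, 5↦2, 6↦1]  zeros at y ∈ {1, 2}
  x = 6: [0↦0, 1↦1, 2↦0, 3↦4, 4↦6, 5↦6, 6↦4]  zeros at y ∈ {0, 2}
Collecting zeros: affine points = {(0, 2), (0, 6), (1, 2), (1, 5), (2, 2), (2, 4), (3, 2), (3, 3), (4, 2), (5, 1), (5, 2), (6, 0), (6, 2)}.
Total count |C(F_7)_aff| = 13.


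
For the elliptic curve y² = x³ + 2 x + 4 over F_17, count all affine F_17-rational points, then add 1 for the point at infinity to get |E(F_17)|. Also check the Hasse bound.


Affine points = {(0, 2), (0, 15), (2, 4), (2, 13), (4, 5), (4, 12), (7, 2), (7, 15), (10, 2), (10, 15), (13, 0), (15, 3), (15, 14), (16, 1), (16, 16)}; affine count = 15; |E(F_17)| = 16.

Discriminant check: Δ ∝ 4a³ + 27b² = 4·2³ + 27·4² = 4·8 + 27·16 ≡ 5 (mod 17). Nonzero ⇒ E is nonsingular.
For each x ∈ F_17, compute rhs = x³ + 2·x + 4 mod 17, then count y ∈ F_17 with y² ≡ rhs.
  x = 0: rhs = 4, matching y values: 2, 15 (2 points).
  x = 1: rhs = 7, matching y values: none (0 points).
  x = 2: rhs = 16, matching y values: 4, 13 (2 points).
  x = 3: rhs = 3, matching y values: none (0 points).
  x = 4: rhs = 8, matching y values: 5, 12 (2 points).
  x = 5: rhs = 3, matching y values: none (0 points).
  x = 6: rhs = 11, matching y values: none (0 points).
  x = 7: rhs = 4, matching y values: 2, 15 (2 points).
  x = 8: rhs = 5, matching y values: none (0 points).
  x = 9: rhs = 3, matching y values: none (0 points).
  x = 10: rhs = 4, matching y values: 2, 15 (2 points).
  x = 11: rhs = 14, matching y values: none (0 points).
  x = 12: rhs = 5, matching y values: none (0 points).
  x = 13: rhs = 0, matching y values: 0 (1 points).
  x = 14: rhs = 5, matching y values: none (0 points).
  x = 15: rhs = 9, matching y values: 3, 14 (2 points).
  x = 16: rhs = 1, matching y values: 1, 16 (2 points).
Total affine count: 15.
Full point count |E(F_17)| = 15 + 1 = 16.
Hasse bound: |16 − (17+1)| = |-2| = 2 ≤ 2√17 ≈ 8.2462 ✓.


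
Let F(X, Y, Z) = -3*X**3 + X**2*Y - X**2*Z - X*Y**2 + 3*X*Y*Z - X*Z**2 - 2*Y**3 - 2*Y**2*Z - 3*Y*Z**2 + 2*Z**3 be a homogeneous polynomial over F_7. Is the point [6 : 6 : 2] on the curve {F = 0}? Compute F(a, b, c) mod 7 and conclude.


F(6,6,2) ≡ 2 (mod 7); P is NOT on the curve.

Evaluate F(6, 6, 2) term-by-term (mod 7).
  -3*X**3 ↦ -3·216·1·1 = -648
  X**2*Y ↦ 1·36·6·1 = 216
  -X**2*Z ↦ -1·36·1·2 = -72
  -X*Y**2 ↦ -1·6·36·1 = -216
  3*X*Y*Z ↦ 3·6·6·2 = 216
  -X*Z**2 ↦ -1·6·1·4 = -24
  -2*Y**3 ↦ -2·1·216·1 = -432
  -2*Y**2*Z ↦ -2·1·36·2 = -144
  -3*Y*Z**2 ↦ -3·1·6·4 = -72
  2*Z**3 ↦ 2·1·1·8 = 16
Sum: F(6, 6, 2) = (-648) + (216) + (-72) + (-216) + (216) + (-24) + (-432) + (-144) + (-72) + (16) = -1160.
Reducing mod 7: -1160 ≡ 2 (mod 7).
Since F(a, b, c) ≡ 2 ≠ 0 (mod 7), P does NOT lie on the curve.


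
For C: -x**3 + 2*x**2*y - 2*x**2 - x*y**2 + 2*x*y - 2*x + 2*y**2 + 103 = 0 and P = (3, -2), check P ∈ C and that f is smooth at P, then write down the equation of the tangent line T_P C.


Tangent line at P: -73*x + 28*y + 275 = 0.

Step 1: f(3, -2) = 0, so P lies on C.
Step 2: partial derivatives
  f_x(x, y) = -3*x**2 + 4*x*y - 4*x - y**2 + 2*y - 2, f_y(x, y) = 2*x**2 - 2*x*y + 2*x + 4*y.
  f_x(P) = -73, f_y(P) = 28 (gradient nonzero, so P is smooth).
Step 3: tangent line at P: -73·(x − 3) + 28·(y − -2) = 0.
Expanding: -73*x + 28*y + 275 = 0.


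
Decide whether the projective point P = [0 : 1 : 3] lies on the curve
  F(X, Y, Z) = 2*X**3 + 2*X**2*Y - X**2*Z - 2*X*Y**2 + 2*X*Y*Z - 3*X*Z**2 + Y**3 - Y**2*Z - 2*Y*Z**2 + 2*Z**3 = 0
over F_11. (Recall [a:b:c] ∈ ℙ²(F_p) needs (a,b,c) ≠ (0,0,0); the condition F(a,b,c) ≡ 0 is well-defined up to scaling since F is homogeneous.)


F(0,1,3) ≡ 1 (mod 11); P is NOT on the curve.

Evaluate F(0, 1, 3) term-by-term (mod 11).
  2*X**3 ↦ 2·0·1·1 = 0
  2*X**2*Y ↦ 2·0·1·1 = 0
  -X**2*Z ↦ -1·0·1·3 = 0
  -2*X*Y**2 ↦ -2·0·1·1 = 0
  2*X*Y*Z ↦ 2·0·1·3 = 0
  -3*X*Z**2 ↦ -3·0·1·9 = 0
  Y**3 ↦ 1·1·1·1 = 1
  -Y**2*Z ↦ -1·1·1·3 = -3
  -2*Y*Z**2 ↦ -2·1·1·9 = -18
  2*Z**3 ↦ 2·1·1·27 = 54
Sum: F(0, 1, 3) = (0) + (0) + (0) + (0) + (0) + (0) + (1) + (-3) + (-18) + (54) = 34.
Reducing mod 11: 34 ≡ 1 (mod 11).
Since F(a, b, c) ≡ 1 ≠ 0 (mod 11), P does NOT lie on the curve.


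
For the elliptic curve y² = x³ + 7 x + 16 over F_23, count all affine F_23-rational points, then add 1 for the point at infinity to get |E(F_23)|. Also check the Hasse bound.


Affine points = {(0, 4), (0, 19), (1, 1), (1, 22), (3, 8), (3, 15), (4, 4), (4, 19), (8, 3), (8, 20), (9, 7), (9, 16), (13, 2), (13, 21), (14, 11), (14, 12), (15, 0), (19, 4), (19, 19), (22, 10), (22, 13)}; affine count = 21; |E(F_23)| = 22.

Discriminant check: Δ ∝ 4a³ + 27b² = 4·7³ + 27·16² = 4·343 + 27·256 ≡ 4 (mod 23). Nonzero ⇒ E is nonsingular.
For each x ∈ F_23, compute rhs = x³ + 7·x + 16 mod 23, then count y ∈ F_23 with y² ≡ rhs.
  x = 0: rhs = 16, matching y values: 4, 19 (2 points).
  x = 1: rhs = 1, matching y values: 1, 22 (2 points).
  x = 2: rhs = 15, matching y values: none (0 points).
  x = 3: rhs = 18, matching y values: 8, 15 (2 points).
  x = 4: rhs = 16, matching y values: 4, 19 (2 points).
  x = 5: rhs = 15, matching y values: none (0 points).
  x = 6: rhs = 21, matching y values: none (0 points).
  x = 7: rhs = 17, matching y values: none (0 points).
  x = 8: rhs = 9, matching y values: 3, 20 (2 points).
  x = 9: rhs = 3, matching y values: 7, 16 (2 points).
  x = 10: rhs = 5, matching y values: none (0 points).
  x = 11: rhs = 21, matching y values: none (0 points).
  x = 12: rhs = 11, matching y values: none (0 points).
  x = 13: rhs = 4, matching y values: 2, 21 (2 points).
  x = 14: rhs = 6, matching y values: 11, 12 (2 points).
  x = 15: rhs = 0, matching y values: 0 (1 points).
  x = 16: rhs = 15, matching y values: none (0 points).
  x = 17: rhs = 11, matching y values: none (0 points).
  x = 18: rhs = 17, matching y values: none (0 points).
  x = 19: rhs = 16, matching y values: 4, 19 (2 points).
  x = 20: rhs = 14, matching y values: none (0 points).
  x = 21: rhs = 17, matching y values: none (0 points).
  x = 22: rhs = 8, matching y values: 10, 13 (2 points).
Total affine count: 21.
Full point count |E(F_23)| = 21 + 1 = 22.
Hasse bound: |22 − (23+1)| = |-2| = 2 ≤ 2√23 ≈ 9.5917 ✓.


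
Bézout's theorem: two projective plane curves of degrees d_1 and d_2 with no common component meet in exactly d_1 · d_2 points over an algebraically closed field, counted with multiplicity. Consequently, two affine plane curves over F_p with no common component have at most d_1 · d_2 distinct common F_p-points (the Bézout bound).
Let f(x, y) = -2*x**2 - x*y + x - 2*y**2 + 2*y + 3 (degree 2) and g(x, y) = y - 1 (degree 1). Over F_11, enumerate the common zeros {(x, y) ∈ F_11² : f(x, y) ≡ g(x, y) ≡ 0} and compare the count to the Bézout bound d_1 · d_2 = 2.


Common zeros: ∅; count = 0; Bézout bound = 2.

deg(f) = 2, deg(g) = 1, so Bézout bound = 2.
Scan x ∈ F_11. For each x, list the y ∈ F_11 with f(x, y) ≡ 0 and those with g(x, y) ≡ 0 (mod 11); the common zeros in that column are the intersection.
  x = 0: f ≡ 0 at y ∈ ∅; g ≡ 0 at y ∈ {1}; common: ∅.
  x = 1: f ≡ 0 at y ∈ ∅; g ≡ 0 at y ∈ {1}; common: ∅.
  x = 2: f ≡ 0 at y ∈ {2, 9}; g ≡ 0 at y ∈ {1}; common: ∅.
  x = 3: f ≡ 0 at y ∈ {2, 3}; g ≡ 0 at y ∈ {1}; common: ∅.
  x = 4: f ≡ 0 at y ∈ ∅; g ≡ 0 at y ∈ {1}; common: ∅.
  x = 5: f ≡ 0 at y ∈ {6, 9}; g ≡ 0 at y ∈ {1}; common: ∅.
  x = 6: f ≡ 0 at y ∈ ∅; g ≡ 0 at y ∈ {1}; common: ∅.
  x = 7: f ≡ 0 at y ∈ {0, 3}; g ≡ 0 at y ∈ {1}; common: ∅.
  x = 8: f ≡ 0 at y ∈ ∅; g ≡ 0 at y ∈ {1}; common: ∅.
  x = 9: f ≡ 0 at y ∈ {6, 7}; g ≡ 0 at y ∈ {1}; common: ∅.
  x = 10: f ≡ 0 at y ∈ {0, 7}; g ≡ 0 at y ∈ {1}; common: ∅.
Collecting: common zeros = ∅, so the count is 0.
Comparison with the Bézout bound: 0 ≤ 2 = deg(f)·deg(g), as expected for curves with no common component (the affine F_11-count falls short of the bound because intersections may lie at infinity, over extension fields, or carry multiplicity).


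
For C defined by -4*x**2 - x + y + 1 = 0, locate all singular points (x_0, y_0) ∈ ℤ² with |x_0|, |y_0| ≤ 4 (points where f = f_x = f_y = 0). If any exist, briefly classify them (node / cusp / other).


No singular points in the scanned grid; C is smooth there.

Compute partial derivatives:
  f_x = -8*x - 1.
  f_y = 1.
f_y = 1 is a nonzero constant, so f_y never vanishes: no point (x, y) can satisfy f = f_x = f_y = 0. In particular no (x, y) ∈ {−4, ..., 4}² is singular; the curve is smooth.


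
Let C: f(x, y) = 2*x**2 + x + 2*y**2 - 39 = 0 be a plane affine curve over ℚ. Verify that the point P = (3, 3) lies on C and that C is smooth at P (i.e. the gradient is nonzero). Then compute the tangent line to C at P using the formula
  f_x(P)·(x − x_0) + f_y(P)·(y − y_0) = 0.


Tangent line at P: 13*x + 12*y - 75 = 0.

Step 1: f(3, 3) = 0, so P lies on C.
Step 2: partial derivatives
  f_x(x, y) = 4*x + 1, f_y(x, y) = 4*y.
  f_x(P) = 13, f_y(P) = 12 (gradient nonzero, so P is smooth).
Step 3: tangent line at P: 13·(x − 3) + 12·(y − 3) = 0.
Expanding: 13*x + 12*y - 75 = 0.


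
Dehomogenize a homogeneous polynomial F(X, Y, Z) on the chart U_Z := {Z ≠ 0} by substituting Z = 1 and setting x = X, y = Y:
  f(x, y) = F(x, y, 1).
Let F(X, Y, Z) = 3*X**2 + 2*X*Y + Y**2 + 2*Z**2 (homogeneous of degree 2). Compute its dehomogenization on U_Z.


f(x, y) = 3*x**2 + 2*x*y + y**2 + 2

On U_Z we set Z = 1. Each monomial c·X^i·Y^j·Z^k in F becomes c·x^i·y^j·1^k = c·x^i·y^j.
Substituting Z = 1: F(X, Y, 1) = 3*x**2 + 2*x*y + y**2 + 2.
Note: deg(f) ≤ deg(F) = 2; strict inequality happens when F is divisible by Z (lost terms).


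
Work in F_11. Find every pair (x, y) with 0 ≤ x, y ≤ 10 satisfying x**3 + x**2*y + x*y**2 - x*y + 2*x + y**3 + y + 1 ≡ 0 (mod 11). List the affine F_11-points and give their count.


Affine F_11-points: {(0, 2), (1, 4), (2, 4), (2, 6), (2, 10), (4, 4), (4, 5), (4, 9), (6, 6), (8, 6), (9, 0), (9, 5), (9, 8)}; count = 13.

For each of the 121 pairs (x, y) ∈ F_11², evaluate f(x, y) mod 11. Record the zeros.
  x = 0: [0↦1, 1↦3, 2↦0, 3↦9, 4↦3, 5↦10, 6↦3, 7↦10, 8↦4, 9↦2, 10↦10]  zeros at y ∈ {2}
  x = 1: [0↦4, 1↦7, 2↦7, 3↦10, 4↦0, 5↦5, 6↦9, 7↦7, 8↦5, 9↦9, 10↦3]  zeros at y ∈ {4}
  x = 2: [0↦2, 1↦8, 2↦2, 3↦1, 4↦0, 5↦5, 6↦0, 7↦2, 8↦6, 9↦7, 10↦0]  zeros at y ∈ {4, 6, 10}
  x = 3: [0↦1, 1↦1, 2↦2, 3↦10, 4↦9, 5↦5, 6↦4, 7↦1, 8↦2, 9↦2, 10↦7]  zeros at y ∈ ∅
  x = 4: [0↦7, 1↦3, 2↦2, 3↦10, 4↦0, 5↦0, 6↦5, 7↦10, 8↦10, 9↦0, 10↦8]  zeros at y ∈ {4, 5, 9}
  x = 5: [0↦4, 1↦9, 2↦8, 3↦7, 4↦1, 5↦7, 6↦9, 7↦2, 8↦3, 9↦7, 10↦9]  zeros at y ∈ ∅
  x = 6: [0↦9, 1↦3, 2↦4, 3↦7, 4↦7, 5↦10, 6↦0, 7↦5, 8↦9, 9↦7, 10↦5]  zeros at y ∈ {6}
  x = 7: [0↦6, 1↦2, 2↦7, 3↦5, 4↦2, 5↦4, 6↦6, 7↦3, 8↦1, 9↦6, 10↦2]  zeros at y ∈ ∅
  x = 8: [0↦1, 1↦1, 2↦1, 3↦7, 4↦3, 5↦6, 6↦0, 7↦2, 8↦7, 9↦10, 10↦6]  zeros at y ∈ {6}
  x = 9: [0↦0, 1↦6, 2↦3, 3↦8, 4↦5, 5↦0, 6↦10, 7↦8, 8↦0, 9↦3, 10↦1]  zeros at y ∈ {0, 5, 8}
  x = 10: [0↦9, 1↦1, 2↦8, 3↦3, 4↦3, 5↦3, 6↦9, 7↦5, 8↦8, 9↦2, 10↦4]  zeros at y ∈ ∅
Collecting zeros: affine points = {(0, 2), (1, 4), (2, 4), (2, 6), (2, 10), (4, 4), (4, 5), (4, 9), (6, 6), (8, 6), (9, 0), (9, 5), (9, 8)}.
Total count |C(F_11)_aff| = 13.


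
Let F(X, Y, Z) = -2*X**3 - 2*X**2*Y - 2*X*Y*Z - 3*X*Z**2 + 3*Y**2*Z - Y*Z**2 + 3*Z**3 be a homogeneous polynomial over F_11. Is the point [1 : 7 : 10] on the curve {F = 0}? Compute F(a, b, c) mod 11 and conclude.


F(1,7,10) ≡ 3 (mod 11); P is NOT on the curve.

Evaluate F(1, 7, 10) term-by-term (mod 11).
  -2*X**3 ↦ -2·1·1·1 = -2
  -2*X**2*Y ↦ -2·1·7·1 = -14
  -2*X*Y*Z ↦ -2·1·7·10 = -140
  -3*X*Z**2 ↦ -3·1·1·100 = -300
  3*Y**2*Z ↦ 3·1·49·10 = 1470
  -Y*Z**2 ↦ -1·1·7·100 = -700
  3*Z**3 ↦ 3·1·1·1000 = 3000
Sum: F(1, 7, 10) = (-2) + (-14) + (-140) + (-300) + (1470) + (-700) + (3000) = 3314.
Reducing mod 11: 3314 ≡ 3 (mod 11).
Since F(a, b, c) ≡ 3 ≠ 0 (mod 11), P does NOT lie on the curve.


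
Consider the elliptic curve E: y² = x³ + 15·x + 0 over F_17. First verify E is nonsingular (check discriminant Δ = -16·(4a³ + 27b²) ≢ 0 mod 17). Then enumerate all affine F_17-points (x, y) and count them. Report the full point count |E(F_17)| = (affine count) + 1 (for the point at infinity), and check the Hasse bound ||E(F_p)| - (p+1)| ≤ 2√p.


Affine points = {(0, 0), (1, 4), (1, 13), (2, 2), (2, 15), (3, 2), (3, 15), (5, 8), (5, 9), (6, 0), (11, 0), (12, 2), (12, 15), (14, 8), (14, 9), (15, 8), (15, 9), (16, 1), (16, 16)}; affine count = 19; |E(F_17)| = 20.

Discriminant check: Δ ∝ 4a³ + 27b² = 4·15³ + 27·0² = 4·3375 + 27·0 ≡ 2 (mod 17). Nonzero ⇒ E is nonsingular.
For each x ∈ F_17, compute rhs = x³ + 15·x + 0 mod 17, then count y ∈ F_17 with y² ≡ rhs.
  x = 0: rhs = 0, matching y values: 0 (1 points).
  x = 1: rhs = 16, matching y values: 4, 13 (2 points).
  x = 2: rhs = 4, matching y values: 2, 15 (2 points).
  x = 3: rhs = 4, matching y values: 2, 15 (2 points).
  x = 4: rhs = 5, matching y values: none (0 points).
  x = 5: rhs = 13, matching y values: 8, 9 (2 points).
  x = 6: rhs = 0, matching y values: 0 (1 points).
  x = 7: rhs = 6, matching y values: none (0 points).
  x = 8: rhs = 3, matching y values: none (0 points).
  x = 9: rhs = 14, matching y values: none (0 points).
  x = 10: rhs = 11, matching y values: none (0 points).
  x = 11: rhs = 0, matching y values: 0 (1 points).
  x = 12: rhs = 4, matching y values: 2, 15 (2 points).
  x = 13: rhs = 12, matching y values: none (0 points).
  x = 14: rhs = 13, matching y values: 8, 9 (2 points).
  x = 15: rhs = 13, matching y values: 8, 9 (2 points).
  x = 16: rhs = 1, matching y values: 1, 16 (2 points).
Total affine count: 19.
Full point count |E(F_17)| = 19 + 1 = 20.
Hasse bound: |20 − (17+1)| = |2| = 2 ≤ 2√17 ≈ 8.2462 ✓.


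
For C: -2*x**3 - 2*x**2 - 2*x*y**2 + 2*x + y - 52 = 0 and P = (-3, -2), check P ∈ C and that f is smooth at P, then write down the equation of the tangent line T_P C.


Tangent line at P: -48*x - 23*y - 190 = 0.

Step 1: f(-3, -2) = 0, so P lies on C.
Step 2: partial derivatives
  f_x(x, y) = -6*x**2 - 4*x - 2*y**2 + 2, f_y(x, y) = -4*x*y + 1.
  f_x(P) = -48, f_y(P) = -23 (gradient nonzero, so P is smooth).
Step 3: tangent line at P: -48·(x − -3) + -23·(y − -2) = 0.
Expanding: -48*x - 23*y - 190 = 0.


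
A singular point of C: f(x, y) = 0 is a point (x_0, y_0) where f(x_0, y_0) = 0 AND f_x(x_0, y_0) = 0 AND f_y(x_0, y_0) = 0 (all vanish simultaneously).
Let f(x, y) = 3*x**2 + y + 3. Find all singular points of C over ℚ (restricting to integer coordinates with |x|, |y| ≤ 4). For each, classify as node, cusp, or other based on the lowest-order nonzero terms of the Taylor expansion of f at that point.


No singular points in the scanned grid; C is smooth there.

Compute partial derivatives:
  f_x = 6*x.
  f_y = 1.
f_y = 1 is a nonzero constant, so f_y never vanishes: no point (x, y) can satisfy f = f_x = f_y = 0. In particular no (x, y) ∈ {−4, ..., 4}² is singular; the curve is smooth.


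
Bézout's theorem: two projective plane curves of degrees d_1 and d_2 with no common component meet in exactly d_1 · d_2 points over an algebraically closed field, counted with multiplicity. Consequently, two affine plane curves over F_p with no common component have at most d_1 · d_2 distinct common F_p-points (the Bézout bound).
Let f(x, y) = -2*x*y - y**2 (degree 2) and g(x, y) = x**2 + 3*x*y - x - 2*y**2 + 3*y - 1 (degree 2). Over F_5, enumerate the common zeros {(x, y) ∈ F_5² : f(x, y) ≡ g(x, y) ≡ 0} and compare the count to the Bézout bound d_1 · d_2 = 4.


Common zeros: {(3, 0)}; count = 1; Bézout bound = 4.

deg(f) = 2, deg(g) = 2, so Bézout bound = 4.
Scan x ∈ F_5. For each x, list the y ∈ F_5 with f(x, y) ≡ 0 and those with g(x, y) ≡ 0 (mod 5); the common zeros in that column are the intersection.
  x = 0: f ≡ 0 at y ∈ {0}; g ≡ 0 at y ∈ {1, 3}; common: ∅.
  x = 1: f ≡ 0 at y ∈ {0, 3}; g ≡ 0 at y ∈ ∅; common: ∅.
  x = 2: f ≡ 0 at y ∈ {0, 1}; g ≡ 0 at y ∈ {3, 4}; common: ∅.
  x = 3: f ≡ 0 at y ∈ {0, 4}; g ≡ 0 at y ∈ {0, 1}; common: {0}.
  x = 4: f ≡ 0 at y ∈ {0, 2}; g ≡ 0 at y ∈ ∅; common: ∅.
Collecting: common zeros = {(3, 0)}, so the count is 1.
Comparison with the Bézout bound: 1 ≤ 4 = deg(f)·deg(g), as expected for curves with no common component (the affine F_5-count falls short of the bound because intersections may lie at infinity, over extension fields, or carry multiplicity).


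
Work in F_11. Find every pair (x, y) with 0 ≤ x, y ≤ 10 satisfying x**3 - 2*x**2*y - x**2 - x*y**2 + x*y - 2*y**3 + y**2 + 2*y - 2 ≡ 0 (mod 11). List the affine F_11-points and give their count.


Affine F_11-points: {(0, 8), (2, 9), (5, 3), (6, 4), (6, 5), (7, 9), (8, 1), (8, 6), (10, 5), (10, 9)}; count = 10.

For each of the 121 pairs (x, y) ∈ F_11², evaluate f(x, y) mod 11. Record the zeros.
  x = 0: [0↦9, 1↦10, 2↦1, 3↦3, 4↦4, 5↦3, 6↦10, 7↦2, 8↦0, 9↦3, 10↦10]  zeros at y ∈ {8}
  x = 1: [0↦9, 1↦8, 2↦6, 3↦2, 4↦6, 5↦6, 6↦1, 7↦1, 8↦5, 9↦1, 10↦10]  zeros at y ∈ ∅
  x = 2: [0↦2, 1↦6, 2↦7, 3↦4, 4↦7, 5↦4, 6↦5, 7↦9, 8↦4, 9↦0, 10↦7]  zeros at y ∈ {9}
  x = 3: [0↦5, 1↦10, 2↦10, 3↦4, 4↦2, 5↦3, 6↦6, 7↦10, 8↦3, 9↦6, 10↦7]  zeros at y ∈ ∅
  x = 4: [0↦2, 1↦4, 2↦10, 3↦8, 4↦8, 5↦9, 6↦10, 7↦10, 8↦8, 9↦3, 10↦5]  zeros at y ∈ ∅
  x = 5: [0↦10, 1↦5, 2↦2, 3↦0, 4↦9, 5↦6, 6↦1, 7↦4, 8↦3, 9↦8, 10↦7]  zeros at y ∈ {3}
  x = 6: [0↦2, 1↦8, 2↦3, 3↦8, 4↦0, 5↦0, 6↦7, 7↦9, 8↦5, 9↦5, 10↦8]  zeros at y ∈ {4, 5}
  x = 7: [0↦6, 1↦8, 2↦8, 3↦5, 4↦9, 5↦8, 6↦1, 7↦9, 8↦9, 9↦0, 10↦3]  zeros at y ∈ {9}
  x = 8: [0↦6, 1↦0, 2↦1, 3↦8, 4↦9, 5↦3, 6↦0, 7↦10, 8↦10, 9↦10, 10↦9]  zeros at y ∈ {1, 6}
  x = 9: [0↦8, 1↦1, 2↦10, 3↦1, 4↦6, 5↦2, 6↦10, 7↦7, 8↦3, 9↦8, 10↦10]  zeros at y ∈ ∅
  x = 10: [0↦7, 1↦6, 2↦8, 3↦1, 4↦6, 5↦0, 6↦4, 7↦6, 8↦5, 9↦0, 10↦1]  zeros at y ∈ {5, 9}
Collecting zeros: affine points = {(0, 8), (2, 9), (5, 3), (6, 4), (6, 5), (7, 9), (8, 1), (8, 6), (10, 5), (10, 9)}.
Total count |C(F_11)_aff| = 10.


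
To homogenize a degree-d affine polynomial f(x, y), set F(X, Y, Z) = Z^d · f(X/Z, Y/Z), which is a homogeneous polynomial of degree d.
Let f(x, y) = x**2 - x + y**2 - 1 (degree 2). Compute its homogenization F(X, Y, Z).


F(X, Y, Z) = X**2 - X*Z + Y**2 - Z**2

deg(f) = 2.
Substitute x = X/Z, y = Y/Z into f, then multiply by Z^2.
  monomial 1·x^2·y^0 ↦ 1·X^2·Y^0·Z^0.
  monomial -1·x^1·y^0 ↦ -1·X^1·Y^0·Z^1.
  monomial 1·x^0·y^2 ↦ 1·X^0·Y^2·Z^0.
  monomial -1·x^0·y^0 ↦ -1·X^0·Y^0·Z^2.
Collecting: F(X, Y, Z) = X**2 - X*Z + Y**2 - Z**2.


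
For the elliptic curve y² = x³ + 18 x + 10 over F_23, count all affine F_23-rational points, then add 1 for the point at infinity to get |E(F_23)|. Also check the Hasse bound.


Affine points = {(1, 11), (1, 12), (2, 10), (2, 13), (4, 10), (4, 13), (5, 8), (5, 15), (6, 9), (6, 14), (9, 2), (9, 21), (13, 7), (13, 16), (14, 4), (14, 19), (16, 1), (16, 22), (17, 10), (17, 13), (18, 5), (18, 18), (19, 9), (19, 14), (21, 9), (21, 14)}; affine count = 26; |E(F_23)| = 27.

Discriminant check: Δ ∝ 4a³ + 27b² = 4·18³ + 27·10² = 4·5832 + 27·100 ≡ 15 (mod 23). Nonzero ⇒ E is nonsingular.
For each x ∈ F_23, compute rhs = x³ + 18·x + 10 mod 23, then count y ∈ F_23 with y² ≡ rhs.
  x = 0: rhs = 10, matching y values: none (0 points).
  x = 1: rhs = 6, matching y values: 11, 12 (2 points).
  x = 2: rhs = 8, matching y values: 10, 13 (2 points).
  x = 3: rhs = 22, matching y values: none (0 points).
  x = 4: rhs = 8, matching y values: 10, 13 (2 points).
  x = 5: rhs = 18, matching y values: 8, 15 (2 points).
  x = 6: rhs = 12, matching y values: 9, 14 (2 points).
  x = 7: rhs = 19, matching y values: none (0 points).
  x = 8: rhs = 22, matching y values: none (0 points).
  x = 9: rhs = 4, matching y values: 2, 21 (2 points).
  x = 10: rhs = 17, matching y values: none (0 points).
  x = 11: rhs = 21, matching y values: none (0 points).
  x = 12: rhs = 22, matching y values: none (0 points).
  x = 13: rhs = 3, matching y values: 7, 16 (2 points).
  x = 14: rhs = 16, matching y values: 4, 19 (2 points).
  x = 15: rhs = 21, matching y values: none (0 points).
  x = 16: rhs = 1, matching y values: 1, 22 (2 points).
  x = 17: rhs = 8, matching y values: 10, 13 (2 points).
  x = 18: rhs = 2, matching y values: 5, 18 (2 points).
  x = 19: rhs = 12, matching y values: 9, 14 (2 points).
  x = 20: rhs = 21, matching y values: none (0 points).
  x = 21: rhs = 12, matching y values: 9, 14 (2 points).
  x = 22: rhs = 14, matching y values: none (0 points).
Total affine count: 26.
Full point count |E(F_23)| = 26 + 1 = 27.
Hasse bound: |27 − (23+1)| = |3| = 3 ≤ 2√23 ≈ 9.5917 ✓.


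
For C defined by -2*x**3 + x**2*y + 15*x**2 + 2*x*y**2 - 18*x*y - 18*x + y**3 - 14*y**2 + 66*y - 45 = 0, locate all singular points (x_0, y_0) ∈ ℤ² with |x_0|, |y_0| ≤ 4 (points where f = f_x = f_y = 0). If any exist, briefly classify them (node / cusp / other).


Singular points: {(3, 3)}; classification: cusp.

Compute partial derivatives:
  f_x = -6*x**2 + 2*x*y + 30*x + 2*y**2 - 18*y - 18.
  f_y = x**2 + 4*x*y - 18*x + 3*y**2 - 28*y + 66.
Scan x_0 ∈ {−4, ..., 4}. For each x_0, f_y(x_0, y) is a polynomial in y; find its integer roots y ∈ {−4, ..., 4}, then test f_x and f at those candidates.
  x = -4: f_y(-4, y) = 3*y**2 - 44*y + 154; no integer root y with |y| ≤ 4.
  x = -3: f_y(-3, y) = 3*y**2 - 40*y + 129; no integer root y with |y| ≤ 4.
  x = -2: f_y(-2, y) = 3*y**2 - 36*y + 106; no integer root y with |y| ≤ 4.
  x = -1: f_y(-1, y) = 3*y**2 - 32*y + 85; no integer root y with |y| ≤ 4.
  x = 0: f_y(0, y) = 3*y**2 - 28*y + 66; no integer root y with |y| ≤ 4.
  x = 1: f_y(1, y) = 3*y**2 - 24*y + 49; no integer root y with |y| ≤ 4.
  x = 2: f_y(2, y) = 3*y**2 - 20*y + 34; no integer root y with |y| ≤ 4.
  x = 3: f_y(3, y) = 3*y**2 - 16*y + 21; vanishes at y ∈ {3}. (3, 3): f_x = 0, f = 0 — SINGULAR.
  x = 4: f_y(4, y) = 3*y**2 - 12*y + 10; no integer root y with |y| ≤ 4.
Only singular point on the grid: (3, 3).
Classify: substitute x = 3 + u, y = 3 + v and expand: f = -2*u**3 + u**2*v + 2*u*v**2 + v**3 + v**2.
No constant or linear terms (consistent with a singular point). Quadratic part: v**2. Cubic part: -2*u**3 + u**2*v + 2*u*v**2 + v**3.
The quadratic part v**2 is a perfect square, so there is a single (double) tangent line v = 0, i.e. y = 3. Restricting the cubic part to that line (v = 0) leaves -2*u**3 ≠ 0, so f is not divisible by v and the branch is v² ≈ 2*u**3 to lowest order — this is a cusp.
Classification: cusp.


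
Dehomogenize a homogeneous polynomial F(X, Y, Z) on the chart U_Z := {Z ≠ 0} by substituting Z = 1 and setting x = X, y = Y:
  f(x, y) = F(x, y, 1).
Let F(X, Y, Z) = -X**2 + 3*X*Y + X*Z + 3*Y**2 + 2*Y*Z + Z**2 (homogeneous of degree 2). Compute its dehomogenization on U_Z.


f(x, y) = -x**2 + 3*x*y + x + 3*y**2 + 2*y + 1

On U_Z we set Z = 1. Each monomial c·X^i·Y^j·Z^k in F becomes c·x^i·y^j·1^k = c·x^i·y^j.
Substituting Z = 1: F(X, Y, 1) = -x**2 + 3*x*y + x + 3*y**2 + 2*y + 1.
Note: deg(f) ≤ deg(F) = 2; strict inequality happens when F is divisible by Z (lost terms).


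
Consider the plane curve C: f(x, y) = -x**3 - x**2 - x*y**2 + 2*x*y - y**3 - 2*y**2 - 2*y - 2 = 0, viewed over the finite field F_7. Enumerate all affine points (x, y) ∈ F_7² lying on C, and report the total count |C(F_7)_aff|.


Affine F_7-points: {(0, 1), (2, 0), (3, 3), (6, 4)}; count = 4.

For each of the 49 pairs (x, y) ∈ F_7², evaluate f(x, y) mod 7. Record the zeros.
  x = 0: [0↦5, 1↦0, 2↦6, 3↦3, 4↦6, 5↦2, 6↦6]  zeros at y ∈ {1}
  x = 1: [0↦3, 1↦6, 2↦4, 3↦5, 4↦3, 5↦6, 6↦1]  zeros at y ∈ ∅
  x = 2: [0↦0, 1↦4, 2↦1, 3↦6, 4↦6, 5↦2, 6↦2]  zeros at y ∈ {0}
  x = 3: [0↦4, 1↦2, 2↦5, 3↦0, 4↦2, 5↦5, 6↦3]  zeros at y ∈ {3}
  x = 4: [0↦2, 1↦1, 2↦3, 3↦2, 4↦6, 5↦2, 6↦5]  zeros at y ∈ ∅
  x = 5: [0↦2, 1↦2, 2↦3, 3↦6, 4↦5, 5↦1, 6↦2]  zeros at y ∈ ∅
  x = 6: [0↦5, 1↦6, 2↦6, 3↦6, 4↦0, 5↦3, 6↦2]  zeros at y ∈ {4}
Collecting zeros: affine points = {(0, 1), (2, 0), (3, 3), (6, 4)}.
Total count |C(F_7)_aff| = 4.


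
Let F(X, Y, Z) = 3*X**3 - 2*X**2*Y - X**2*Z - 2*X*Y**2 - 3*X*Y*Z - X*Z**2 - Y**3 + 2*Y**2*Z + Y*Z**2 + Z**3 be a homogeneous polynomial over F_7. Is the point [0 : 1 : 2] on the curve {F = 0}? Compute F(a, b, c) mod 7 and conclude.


F(0,1,2) ≡ 1 (mod 7); P is NOT on the curve.

Evaluate F(0, 1, 2) term-by-term (mod 7).
  3*X**3 ↦ 3·0·1·1 = 0
  -2*X**2*Y ↦ -2·0·1·1 = 0
  -X**2*Z ↦ -1·0·1·2 = 0
  -2*X*Y**2 ↦ -2·0·1·1 = 0
  -3*X*Y*Z ↦ -3·0·1·2 = 0
  -X*Z**2 ↦ -1·0·1·4 = 0
  -Y**3 ↦ -1·1·1·1 = -1
  2*Y**2*Z ↦ 2·1·1·2 = 4
  Y*Z**2 ↦ 1·1·1·4 = 4
  Z**3 ↦ 1·1·1·8 = 8
Sum: F(0, 1, 2) = (0) + (0) + (0) + (0) + (0) + (0) + (-1) + (4) + (4) + (8) = 15.
Reducing mod 7: 15 ≡ 1 (mod 7).
Since F(a, b, c) ≡ 1 ≠ 0 (mod 7), P does NOT lie on the curve.


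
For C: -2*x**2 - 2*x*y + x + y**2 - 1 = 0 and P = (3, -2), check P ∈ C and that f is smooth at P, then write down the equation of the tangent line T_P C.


Tangent line at P: -7*x - 10*y + 1 = 0.

Step 1: f(3, -2) = 0, so P lies on C.
Step 2: partial derivatives
  f_x(x, y) = -4*x - 2*y + 1, f_y(x, y) = -2*x + 2*y.
  f_x(P) = -7, f_y(P) = -10 (gradient nonzero, so P is smooth).
Step 3: tangent line at P: -7·(x − 3) + -10·(y − -2) = 0.
Expanding: -7*x - 10*y + 1 = 0.


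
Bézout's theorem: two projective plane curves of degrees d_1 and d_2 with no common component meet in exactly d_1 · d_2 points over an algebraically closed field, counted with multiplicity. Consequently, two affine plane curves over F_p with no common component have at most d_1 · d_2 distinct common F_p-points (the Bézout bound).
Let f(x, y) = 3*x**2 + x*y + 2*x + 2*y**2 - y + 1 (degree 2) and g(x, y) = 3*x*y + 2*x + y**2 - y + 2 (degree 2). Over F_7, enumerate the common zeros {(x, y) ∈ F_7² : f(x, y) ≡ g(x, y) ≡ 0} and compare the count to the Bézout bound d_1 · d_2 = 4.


Common zeros: {(4, 6)}; count = 1; Bézout bound = 4.

deg(f) = 2, deg(g) = 2, so Bézout bound = 4.
Scan x ∈ F_7. For each x, list the y ∈ F_7 with f(x, y) ≡ 0 and those with g(x, y) ≡ 0 (mod 7); the common zeros in that column are the intersection.
  x = 0: f ≡ 0 at y ∈ {2}; g ≡ 0 at y ∈ {4}; common: ∅.
  x = 1: f ≡ 0 at y ∈ {2, 5}; g ≡ 0 at y ∈ {1, 4}; common: ∅.
  x = 2: f ≡ 0 at y ∈ ∅; g ≡ 0 at y ∈ {4, 5}; common: ∅.
  x = 3: f ≡ 0 at y ∈ ∅; g ≡ 0 at y ∈ {2, 4}; common: ∅.
  x = 4: f ≡ 0 at y ∈ {3, 6}; g ≡ 0 at y ∈ {4, 6}; common: {6}.
  x = 5: f ≡ 0 at y ∈ {6}; g ≡ 0 at y ∈ {3, 4}; common: ∅.
  x = 6: f ≡ 0 at y ∈ {3, 5}; g ≡ 0 at y ∈ {0, 4}; common: ∅.
Collecting: common zeros = {(4, 6)}, so the count is 1.
Comparison with the Bézout bound: 1 ≤ 4 = deg(f)·deg(g), as expected for curves with no common component (the affine F_7-count falls short of the bound because intersections may lie at infinity, over extension fields, or carry multiplicity).


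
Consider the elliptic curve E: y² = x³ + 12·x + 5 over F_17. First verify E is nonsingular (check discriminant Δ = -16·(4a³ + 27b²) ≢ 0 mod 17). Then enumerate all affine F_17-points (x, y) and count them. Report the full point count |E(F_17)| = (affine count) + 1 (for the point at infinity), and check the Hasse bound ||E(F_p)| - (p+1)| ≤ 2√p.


Affine points = {(1, 1), (1, 16), (3, 0), (4, 7), (4, 10), (6, 2), (6, 15), (8, 1), (8, 16), (9, 3), (9, 14), (16, 3), (16, 14)}; affine count = 13; |E(F_17)| = 14.

Discriminant check: Δ ∝ 4a³ + 27b² = 4·12³ + 27·5² = 4·1728 + 27·25 ≡ 5 (mod 17). Nonzero ⇒ E is nonsingular.
For each x ∈ F_17, compute rhs = x³ + 12·x + 5 mod 17, then count y ∈ F_17 with y² ≡ rhs.
  x = 0: rhs = 5, matching y values: none (0 points).
  x = 1: rhs = 1, matching y values: 1, 16 (2 points).
  x = 2: rhs = 3, matching y values: none (0 points).
  x = 3: rhs = 0, matching y values: 0 (1 points).
  x = 4: rhs = 15, matching y values: 7, 10 (2 points).
  x = 5: rhs = 3, matching y values: none (0 points).
  x = 6: rhs = 4, matching y values: 2, 15 (2 points).
  x = 7: rhs = 7, matching y values: none (0 points).
  x = 8: rhs = 1, matching y values: 1, 16 (2 points).
  x = 9: rhs = 9, matching y values: 3, 14 (2 points).
  x = 10: rhs = 3, matching y values: none (0 points).
  x = 11: rhs = 6, matching y values: none (0 points).
  x = 12: rhs = 7, matching y values: none (0 points).
  x = 13: rhs = 12, matching y values: none (0 points).
  x = 14: rhs = 10, matching y values: none (0 points).
  x = 15: rhs = 7, matching y values: none (0 points).
  x = 16: rhs = 9, matching y values: 3, 14 (2 points).
Total affine count: 13.
Full point count |E(F_17)| = 13 + 1 = 14.
Hasse bound: |14 − (17+1)| = |-4| = 4 ≤ 2√17 ≈ 8.2462 ✓.


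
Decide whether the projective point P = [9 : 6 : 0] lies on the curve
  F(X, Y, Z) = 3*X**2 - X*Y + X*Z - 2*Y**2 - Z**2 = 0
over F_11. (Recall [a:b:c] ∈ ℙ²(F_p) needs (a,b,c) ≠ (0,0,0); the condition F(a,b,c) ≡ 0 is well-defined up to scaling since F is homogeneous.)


F(9,6,0) ≡ 7 (mod 11); P is NOT on the curve.

Evaluate F(9, 6, 0) term-by-term (mod 11).
  3*X**2 ↦ 3·81·1·1 = 243
  -X*Y ↦ -1·9·6·1 = -54
  X*Z ↦ 1·9·1·0 = 0
  -2*Y**2 ↦ -2·1·36·1 = -72
  -Z**2 ↦ -1·1·1·0 = 0
Sum: F(9, 6, 0) = (243) + (-54) + (0) + (-72) + (0) = 117.
Reducing mod 11: 117 ≡ 7 (mod 11).
Since F(a, b, c) ≡ 7 ≠ 0 (mod 11), P does NOT lie on the curve.


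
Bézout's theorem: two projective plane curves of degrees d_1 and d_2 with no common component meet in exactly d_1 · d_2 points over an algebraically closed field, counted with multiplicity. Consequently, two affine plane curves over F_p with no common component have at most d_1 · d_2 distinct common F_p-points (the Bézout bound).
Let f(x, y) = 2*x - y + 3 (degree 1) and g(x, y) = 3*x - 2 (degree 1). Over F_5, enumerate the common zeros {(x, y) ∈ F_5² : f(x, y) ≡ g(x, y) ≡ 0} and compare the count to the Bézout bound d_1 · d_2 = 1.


Common zeros: {(4, 1)}; count = 1; Bézout bound = 1.

deg(f) = 1, deg(g) = 1, so Bézout bound = 1.
Scan x ∈ F_5. For each x, list the y ∈ F_5 with f(x, y) ≡ 0 and those with g(x, y) ≡ 0 (mod 5); the common zeros in that column are the intersection.
  x = 0: f ≡ 0 at y ∈ {3}; g ≡ 0 at y ∈ ∅; common: ∅.
  x = 1: f ≡ 0 at y ∈ {0}; g ≡ 0 at y ∈ ∅; common: ∅.
  x = 2: f ≡ 0 at y ∈ {2}; g ≡ 0 at y ∈ ∅; common: ∅.
  x = 3: f ≡ 0 at y ∈ {4}; g ≡ 0 at y ∈ ∅; common: ∅.
  x = 4: f ≡ 0 at y ∈ {1}; g ≡ 0 at y ∈ {0, 1, 2, 3, 4}; common: {1}.
Collecting: common zeros = {(4, 1)}, so the count is 1.
Comparison with the Bézout bound: 1 ≤ 1 = deg(f)·deg(g), as expected for curves with no common component (the bound is attained).


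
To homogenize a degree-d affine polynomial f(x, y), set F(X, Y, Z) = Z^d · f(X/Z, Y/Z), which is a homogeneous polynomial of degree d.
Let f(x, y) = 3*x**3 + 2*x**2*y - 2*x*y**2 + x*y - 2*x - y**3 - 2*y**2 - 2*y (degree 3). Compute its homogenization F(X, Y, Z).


F(X, Y, Z) = 3*X**3 + 2*X**2*Y - 2*X*Y**2 + X*Y*Z - 2*X*Z**2 - Y**3 - 2*Y**2*Z - 2*Y*Z**2

deg(f) = 3.
Substitute x = X/Z, y = Y/Z into f, then multiply by Z^3.
  monomial 3·x^3·y^0 ↦ 3·X^3·Y^0·Z^0.
  monomial 2·x^2·y^1 ↦ 2·X^2·Y^1·Z^0.
  monomial -2·x^1·y^2 ↦ -2·X^1·Y^2·Z^0.
  monomial 1·x^1·y^1 ↦ 1·X^1·Y^1·Z^1.
  monomial -2·x^1·y^0 ↦ -2·X^1·Y^0·Z^2.
  monomial -1·x^0·y^3 ↦ -1·X^0·Y^3·Z^0.
  monomial -2·x^0·y^2 ↦ -2·X^0·Y^2·Z^1.
  monomial -2·x^0·y^1 ↦ -2·X^0·Y^1·Z^2.
Collecting: F(X, Y, Z) = 3*X**3 + 2*X**2*Y - 2*X*Y**2 + X*Y*Z - 2*X*Z**2 - Y**3 - 2*Y**2*Z - 2*Y*Z**2.


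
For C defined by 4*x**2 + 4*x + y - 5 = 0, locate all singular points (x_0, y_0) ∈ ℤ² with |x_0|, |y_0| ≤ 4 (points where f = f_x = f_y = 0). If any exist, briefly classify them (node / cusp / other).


No singular points in the scanned grid; C is smooth there.

Compute partial derivatives:
  f_x = 8*x + 4.
  f_y = 1.
f_y = 1 is a nonzero constant, so f_y never vanishes: no point (x, y) can satisfy f = f_x = f_y = 0. In particular no (x, y) ∈ {−4, ..., 4}² is singular; the curve is smooth.


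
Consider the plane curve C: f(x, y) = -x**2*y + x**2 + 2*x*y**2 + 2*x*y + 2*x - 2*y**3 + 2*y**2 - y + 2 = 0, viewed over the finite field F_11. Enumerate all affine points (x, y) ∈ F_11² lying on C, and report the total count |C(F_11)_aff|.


Affine F_11-points: {(0, 8), (1, 10), (2, 8), (4, 4), (9, 1), (9, 10), (10, 4)}; count = 7.

For each of the 121 pairs (x, y) ∈ F_11², evaluate f(x, y) mod 11. Record the zeros.
  x = 0: [0↦2, 1↦1, 2↦3, 3↦7, 4↦1, 5↦6, 6↦10, 7↦1, 8↦0, 9↦6, 10↦7]  zeros at y ∈ {8}
  x = 1: [0↦5, 1↦7, 2↦5, 3↦9, 4↦7, 5↦9, 6↦3, 7↦10, 8↦7, 9↦4, 10↦0]  zeros at y ∈ {10}
  x = 2: [0↦10, 1↦2, 2↦5, 3↦7, 4↦7, 5↦4, 6↦8, 7↦7, 8↦0, 9↦8, 10↦8]  zeros at y ∈ {8}
  x = 3: [0↦6, 1↦8, 2↦3, 3↦1, 4↦1, 5↦2, 6↦3, 7↦3, 8↦1, 9↦7, 10↦9]  zeros at y ∈ ∅
  x = 4: [0↦4, 1↦3, 2↦10, 3↦2, 4↦0, 5↦3, 6↦10, 7↦9, 8↦10, 9↦1, 10↦3]  zeros at y ∈ {4}
  x = 5: [0↦4, 1↦9, 2↦4, 3↦10, 4↦4, 5↦7, 6↦7, 7↦3, 8↦5, 9↦1, 10↦1]  zeros at y ∈ ∅
  x = 6: [0↦6, 1↦4, 2↦7, 3↦3, 4↦2, 5↦3, 6↦5, 7↦7, 8↦8, 9↦7, 10↦3]  zeros at y ∈ ∅
  x = 7: [0↦10, 1↦10, 2↦8, 3↦3, 4↦5, 5↦2, 6↦4, 7↦10, 8↦8, 9↦8, 10↦9]  zeros at y ∈ ∅
  x = 8: [0↦5, 1↦5, 2↦7, 3↦10, 4↦2, 5↦4, 6↦4, 7↦1, 8↦5, 9↦4, 10↦8]  zeros at y ∈ ∅
  x = 9: [0↦2, 1↦0, 2↦4, 3↦2, 4↦4, 5↦9, 6↦5, 7↦2, 8↦10, 9↦6, 10↦0]  zeros at y ∈ {1, 10}
  x = 10: [0↦1, 1↦6, 2↦10, 3↦1, 4↦0, 5↦6, 6↦7, 7↦2, 8↦1, 9↦3, 10↦7]  zeros at y ∈ {4}
Collecting zeros: affine points = {(0, 8), (1, 10), (2, 8), (4, 4), (9, 1), (9, 10), (10, 4)}.
Total count |C(F_11)_aff| = 7.


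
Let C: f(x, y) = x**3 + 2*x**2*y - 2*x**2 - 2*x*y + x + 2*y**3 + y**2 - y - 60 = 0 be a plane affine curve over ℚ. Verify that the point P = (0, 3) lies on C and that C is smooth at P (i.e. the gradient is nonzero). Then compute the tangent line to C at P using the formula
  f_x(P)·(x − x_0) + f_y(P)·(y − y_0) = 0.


Tangent line at P: -5*x + 59*y - 177 = 0.

Step 1: f(0, 3) = 0, so P lies on C.
Step 2: partial derivatives
  f_x(x, y) = 3*x**2 + 4*x*y - 4*x - 2*y + 1, f_y(x, y) = 2*x**2 - 2*x + 6*y**2 + 2*y - 1.
  f_x(P) = -5, f_y(P) = 59 (gradient nonzero, so P is smooth).
Step 3: tangent line at P: -5·(x − 0) + 59·(y − 3) = 0.
Expanding: -5*x + 59*y - 177 = 0.
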